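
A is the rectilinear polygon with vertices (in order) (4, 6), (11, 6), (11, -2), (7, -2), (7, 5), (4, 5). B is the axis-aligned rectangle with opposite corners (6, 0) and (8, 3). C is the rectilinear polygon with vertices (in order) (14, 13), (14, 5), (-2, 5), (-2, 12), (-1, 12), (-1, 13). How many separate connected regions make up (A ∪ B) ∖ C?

(A ∪ B) ∖ C is a single connected region.

1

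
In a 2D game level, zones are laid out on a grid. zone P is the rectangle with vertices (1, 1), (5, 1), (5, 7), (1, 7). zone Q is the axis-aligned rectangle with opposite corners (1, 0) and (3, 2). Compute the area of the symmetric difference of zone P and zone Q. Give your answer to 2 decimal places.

24.00

|zone P∩zone Q|: x∈[1,3], y∈[1,2] → 2·1 = 2.
|zone P △ zone Q| = |zone P| + |zone Q| − 2·|zone P∩zone Q| = 24 + 4 − 4 = 24.00.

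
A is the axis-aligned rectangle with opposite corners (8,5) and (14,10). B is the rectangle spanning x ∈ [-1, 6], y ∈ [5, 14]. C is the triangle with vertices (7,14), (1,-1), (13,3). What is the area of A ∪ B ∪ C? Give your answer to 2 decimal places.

By inclusion–exclusion:
Individual areas: |A| = 30, |B| = 63, |C| = 78.
|A∩B| = 0 (no overlap).
|A∩C| = 12.7273.
|B∩C| = 8.45.
|A∩B∩C| = 0.
|A ∪ B ∪ C| = 171 − 21.1773 + 0 = 149.82.

149.82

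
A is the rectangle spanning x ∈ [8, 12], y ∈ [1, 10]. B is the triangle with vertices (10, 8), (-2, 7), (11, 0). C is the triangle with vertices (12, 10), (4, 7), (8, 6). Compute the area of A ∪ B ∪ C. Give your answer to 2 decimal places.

By inclusion–exclusion:
Individual areas: |A| = 36, |B| = 48.5, |C| = 10.
|A∩B| = 16.5442.
|A∩C| = 5.
|B∩C| = 6.0714.
|A∩B∩C| = 1.8333.
|A ∪ B ∪ C| = 94.5 − 27.6156 + 1.8333 = 68.72.

68.72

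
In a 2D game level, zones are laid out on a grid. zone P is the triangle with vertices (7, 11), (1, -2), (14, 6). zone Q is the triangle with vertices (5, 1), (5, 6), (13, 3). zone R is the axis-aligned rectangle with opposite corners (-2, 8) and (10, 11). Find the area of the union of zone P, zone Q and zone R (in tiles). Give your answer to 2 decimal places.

By inclusion–exclusion:
Individual areas: |zone P| = 60.5, |zone Q| = 20, |zone R| = 36.
|zone P∩zone Q| = 15.0894.
|zone P∩zone R| = 7.8626.
|zone Q∩zone R| = 0.
|zone P∩zone Q∩zone R| = 0.
|zone P ∪ zone Q ∪ zone R| = 116.5 − 22.9521 + 0 = 93.55.

93.55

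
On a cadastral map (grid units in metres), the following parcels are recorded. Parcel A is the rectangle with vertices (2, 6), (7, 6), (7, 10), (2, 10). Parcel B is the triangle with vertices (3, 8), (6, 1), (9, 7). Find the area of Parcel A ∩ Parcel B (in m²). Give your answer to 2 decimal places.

5.81

The intersection is the polygon with vertices (7,6), (3.857,6), (3,8), (7,7.333).
By the shoelace formula its area is 5.81.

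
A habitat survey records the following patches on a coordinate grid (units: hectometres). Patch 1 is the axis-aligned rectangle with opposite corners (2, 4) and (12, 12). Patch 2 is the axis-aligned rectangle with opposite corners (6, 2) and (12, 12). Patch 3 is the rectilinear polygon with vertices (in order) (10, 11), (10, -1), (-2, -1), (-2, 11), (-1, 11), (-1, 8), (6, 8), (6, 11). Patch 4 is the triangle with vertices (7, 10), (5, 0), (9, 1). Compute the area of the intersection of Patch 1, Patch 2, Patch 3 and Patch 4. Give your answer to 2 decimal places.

The intersection is the polygon with vertices (6,5), (7,10), (8.333,4), (6,4).
By the shoelace formula its area is 7.50.

7.50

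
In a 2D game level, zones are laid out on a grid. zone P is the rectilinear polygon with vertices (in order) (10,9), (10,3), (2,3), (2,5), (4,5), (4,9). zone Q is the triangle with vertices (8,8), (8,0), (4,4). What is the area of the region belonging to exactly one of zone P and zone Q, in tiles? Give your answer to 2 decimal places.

33.00

|zone P| = 40, |zone Q| = 16, |zone P∩zone Q| = 11.5.
|zone P △ zone Q| = |zone P| + |zone Q| − 2·|zone P∩zone Q| = 40 + 16 − 23 = 33.00.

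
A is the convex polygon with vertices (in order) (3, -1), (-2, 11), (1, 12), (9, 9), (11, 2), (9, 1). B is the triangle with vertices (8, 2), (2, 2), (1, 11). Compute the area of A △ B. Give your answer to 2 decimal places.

|A| = 101.5, |B| = 27, |A∩B| = 27.
|A △ B| = |A| + |B| − 2·|A∩B| = 101.5 + 27 − 54 = 74.50.

74.50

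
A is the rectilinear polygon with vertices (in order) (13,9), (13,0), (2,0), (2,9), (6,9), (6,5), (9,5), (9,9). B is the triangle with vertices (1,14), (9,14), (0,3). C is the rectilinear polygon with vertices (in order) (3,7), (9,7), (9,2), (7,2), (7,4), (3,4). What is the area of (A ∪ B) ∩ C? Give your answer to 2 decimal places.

16.00

|A ∪ B| = 125.8283.
|(A ∪ B) ∩ C| = 16.00.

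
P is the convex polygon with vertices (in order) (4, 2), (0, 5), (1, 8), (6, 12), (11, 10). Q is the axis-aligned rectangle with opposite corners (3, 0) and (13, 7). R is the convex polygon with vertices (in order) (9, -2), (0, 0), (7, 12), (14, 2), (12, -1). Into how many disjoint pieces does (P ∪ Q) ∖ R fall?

(P ∪ Q) ∖ R splits into 4 disjoint pieces (area 21.2654, area 4.0238, area 4.4643, area 0.0833).

4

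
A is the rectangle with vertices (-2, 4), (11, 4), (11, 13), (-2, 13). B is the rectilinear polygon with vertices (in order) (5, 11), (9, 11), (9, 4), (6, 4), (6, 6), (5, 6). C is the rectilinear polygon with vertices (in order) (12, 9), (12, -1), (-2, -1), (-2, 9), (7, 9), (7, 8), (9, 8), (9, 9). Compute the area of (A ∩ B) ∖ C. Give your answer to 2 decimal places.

10.00

|A ∩ B| = 26.
|(A ∩ B) ∩ C| = 16.
|(A ∩ B) ∖ C| = 26 − 16 = 10.00.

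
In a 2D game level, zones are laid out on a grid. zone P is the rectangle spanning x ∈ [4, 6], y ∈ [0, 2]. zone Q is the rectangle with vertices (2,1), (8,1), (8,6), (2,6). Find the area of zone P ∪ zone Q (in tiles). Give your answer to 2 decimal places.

32.00

By inclusion–exclusion:
Individual areas: |zone P| = 4, |zone Q| = 30.
|zone P∩zone Q|: x∈[4,6], y∈[1,2] → 2·1 = 2.
|zone P ∪ zone Q| = 34 − 2 = 32.00.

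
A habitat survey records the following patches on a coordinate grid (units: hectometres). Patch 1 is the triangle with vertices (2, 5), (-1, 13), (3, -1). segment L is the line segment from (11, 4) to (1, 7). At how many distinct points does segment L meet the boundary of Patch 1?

The segment meets the boundary at (1.282,6.915).

1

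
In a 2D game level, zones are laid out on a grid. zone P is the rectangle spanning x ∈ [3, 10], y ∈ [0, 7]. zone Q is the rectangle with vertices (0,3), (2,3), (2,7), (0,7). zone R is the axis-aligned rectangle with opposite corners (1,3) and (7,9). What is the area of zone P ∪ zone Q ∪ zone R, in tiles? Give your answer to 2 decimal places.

73.00

By inclusion–exclusion:
Individual areas: |zone P| = 49, |zone Q| = 8, |zone R| = 36.
|zone P∩zone Q| = 0 (no overlap).
|zone P∩zone R|: x∈[3,7], y∈[3,7] → 4·4 = 16.
|zone Q∩zone R|: x∈[1,2], y∈[3,7] → 1·4 = 4.
|zone P∩zone Q∩zone R| = 0.
|zone P ∪ zone Q ∪ zone R| = 93 − 20 + 0 = 73.00.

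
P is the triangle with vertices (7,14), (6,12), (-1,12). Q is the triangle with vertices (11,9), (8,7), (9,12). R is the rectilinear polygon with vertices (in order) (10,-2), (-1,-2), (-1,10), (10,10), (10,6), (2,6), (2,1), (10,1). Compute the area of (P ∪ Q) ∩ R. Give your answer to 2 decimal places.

3.77

The region (P ∪ Q) ∩ R is the polygon with vertices (8,7), (8.6,10), (10,10), (10,8.333).
By the shoelace formula its area is 3.77.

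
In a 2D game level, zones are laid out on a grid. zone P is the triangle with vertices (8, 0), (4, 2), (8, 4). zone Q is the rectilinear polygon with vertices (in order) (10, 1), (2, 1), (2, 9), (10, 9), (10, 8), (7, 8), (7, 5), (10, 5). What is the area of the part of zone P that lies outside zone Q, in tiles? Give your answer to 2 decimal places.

|zone P| = 8, |zone P∩zone Q| = 7.
|zone P ∖ zone Q| = |zone P| − |zone P∩zone Q| = 8 − 7 = 1.00.

1.00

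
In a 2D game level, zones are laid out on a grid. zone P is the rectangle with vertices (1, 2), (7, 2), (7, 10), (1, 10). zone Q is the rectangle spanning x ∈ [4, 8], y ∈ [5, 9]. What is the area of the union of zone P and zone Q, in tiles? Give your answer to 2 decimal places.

52.00

By inclusion–exclusion:
Individual areas: |zone P| = 48, |zone Q| = 16.
|zone P∩zone Q|: x∈[4,7], y∈[5,9] → 3·4 = 12.
|zone P ∪ zone Q| = 64 − 12 = 52.00.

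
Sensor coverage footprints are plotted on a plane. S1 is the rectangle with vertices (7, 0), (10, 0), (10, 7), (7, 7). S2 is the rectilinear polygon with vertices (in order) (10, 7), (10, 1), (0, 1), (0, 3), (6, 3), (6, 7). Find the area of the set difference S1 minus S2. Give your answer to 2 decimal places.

3.00

|S1| = 21, |S1∩S2| = 18.
|S1 ∖ S2| = |S1| − |S1∩S2| = 21 − 18 = 3.00.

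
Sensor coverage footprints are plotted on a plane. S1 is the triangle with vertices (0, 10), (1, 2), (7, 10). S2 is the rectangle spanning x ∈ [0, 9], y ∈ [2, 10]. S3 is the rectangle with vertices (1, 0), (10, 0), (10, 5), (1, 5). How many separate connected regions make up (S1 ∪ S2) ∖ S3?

1

(S1 ∪ S2) ∖ S3 is a single connected region.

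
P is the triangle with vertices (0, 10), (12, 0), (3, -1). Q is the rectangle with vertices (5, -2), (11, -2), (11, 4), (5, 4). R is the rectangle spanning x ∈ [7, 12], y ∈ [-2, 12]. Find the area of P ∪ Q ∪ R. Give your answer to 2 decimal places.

By inclusion–exclusion:
Individual areas: |P| = 51, |Q| = 36, |R| = 70.
|P∩Q| = 20.65.
|P∩R| = 11.8056.
|Q∩R|: x∈[7,11], y∈[-2,4] → 4·6 = 24.
|P∩Q∩R| = 11.3167.
|P ∪ Q ∪ R| = 157 − 56.4556 + 11.3167 = 111.86.

111.86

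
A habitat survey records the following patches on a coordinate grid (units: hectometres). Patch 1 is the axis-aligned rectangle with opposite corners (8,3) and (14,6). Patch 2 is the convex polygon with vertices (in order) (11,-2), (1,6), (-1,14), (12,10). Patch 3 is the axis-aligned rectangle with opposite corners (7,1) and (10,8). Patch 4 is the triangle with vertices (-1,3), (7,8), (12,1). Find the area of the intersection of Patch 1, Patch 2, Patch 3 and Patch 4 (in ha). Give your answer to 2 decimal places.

4.27

The intersection is the polygon with vertices (8.429,6), (10,3.8), (10,3), (8,3), (8,6).
By the shoelace formula its area is 4.27.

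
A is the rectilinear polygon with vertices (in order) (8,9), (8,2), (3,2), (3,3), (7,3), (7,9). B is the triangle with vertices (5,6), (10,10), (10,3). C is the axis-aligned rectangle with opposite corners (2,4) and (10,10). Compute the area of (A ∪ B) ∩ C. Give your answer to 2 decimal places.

|A ∪ B| = 25.
|(A ∪ B) ∩ C| = 18.17.

18.17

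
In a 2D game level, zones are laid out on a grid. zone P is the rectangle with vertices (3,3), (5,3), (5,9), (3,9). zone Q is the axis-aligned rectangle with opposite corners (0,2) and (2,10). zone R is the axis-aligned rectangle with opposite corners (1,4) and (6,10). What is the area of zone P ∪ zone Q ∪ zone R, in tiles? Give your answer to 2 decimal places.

42.00

By inclusion–exclusion:
Individual areas: |zone P| = 12, |zone Q| = 16, |zone R| = 30.
|zone P∩zone Q| = 0 (no overlap).
|zone P∩zone R|: x∈[3,5], y∈[4,9] → 2·5 = 10.
|zone Q∩zone R|: x∈[1,2], y∈[4,10] → 1·6 = 6.
|zone P∩zone Q∩zone R| = 0.
|zone P ∪ zone Q ∪ zone R| = 58 − 16 + 0 = 42.00.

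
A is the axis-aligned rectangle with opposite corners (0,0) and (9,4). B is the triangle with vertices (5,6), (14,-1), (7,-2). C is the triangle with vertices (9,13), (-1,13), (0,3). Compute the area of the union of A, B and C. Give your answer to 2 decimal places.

By inclusion–exclusion:
Individual areas: |A| = 36, |B| = 29, |C| = 50.
|A∩B| = 11.2063.
|A∩C| = 0.45.
|B∩C| = 0.
|A∩B∩C| = 0.
|A ∪ B ∪ C| = 115 − 11.6563 + 0 = 103.34.

103.34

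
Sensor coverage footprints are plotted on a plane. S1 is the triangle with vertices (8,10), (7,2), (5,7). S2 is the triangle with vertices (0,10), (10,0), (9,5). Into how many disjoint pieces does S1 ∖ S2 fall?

S1 ∖ S2 splits into 2 disjoint pieces (area 5.1948, area 0.3889).

2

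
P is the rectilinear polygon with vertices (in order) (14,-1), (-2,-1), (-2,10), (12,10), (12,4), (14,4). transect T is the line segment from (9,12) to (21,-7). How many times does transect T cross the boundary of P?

2

The segment meets the boundary at (12,7.25), (10.263,10).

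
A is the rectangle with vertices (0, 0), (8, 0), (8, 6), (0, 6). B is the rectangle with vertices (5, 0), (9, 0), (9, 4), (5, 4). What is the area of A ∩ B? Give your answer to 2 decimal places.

12.00

|A∩B|: x∈[5,8], y∈[0,4] → 3·4 = 12.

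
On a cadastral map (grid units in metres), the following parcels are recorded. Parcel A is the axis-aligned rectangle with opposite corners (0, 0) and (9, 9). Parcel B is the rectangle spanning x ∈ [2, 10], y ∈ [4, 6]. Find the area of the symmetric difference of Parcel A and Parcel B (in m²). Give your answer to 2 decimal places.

69.00

|Parcel A∩Parcel B|: x∈[2,9], y∈[4,6] → 7·2 = 14.
|Parcel A △ Parcel B| = |Parcel A| + |Parcel B| − 2·|Parcel A∩Parcel B| = 81 + 16 − 28 = 69.00.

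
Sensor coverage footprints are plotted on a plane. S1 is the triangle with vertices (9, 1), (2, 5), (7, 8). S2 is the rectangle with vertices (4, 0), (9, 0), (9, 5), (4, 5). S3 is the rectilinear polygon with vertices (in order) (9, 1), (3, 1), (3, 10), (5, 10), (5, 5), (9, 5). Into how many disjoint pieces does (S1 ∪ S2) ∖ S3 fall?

3

(S1 ∪ S2) ∖ S3 splits into 3 disjoint pieces (area 0.5857, area 6.0857, area 5).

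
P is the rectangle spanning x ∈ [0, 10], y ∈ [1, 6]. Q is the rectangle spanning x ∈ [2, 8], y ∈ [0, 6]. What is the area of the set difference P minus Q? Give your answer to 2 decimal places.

|P∩Q|: x∈[2,8], y∈[1,6] → 6·5 = 30.
|P| = 50.
|P ∖ Q| = |P| − |P∩Q| = 50 − 30 = 20.00.

20.00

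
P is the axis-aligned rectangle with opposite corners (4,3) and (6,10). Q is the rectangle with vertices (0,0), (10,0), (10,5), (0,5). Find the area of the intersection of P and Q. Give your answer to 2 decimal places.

4.00

|P∩Q|: x∈[4,6], y∈[3,5] → 2·2 = 4.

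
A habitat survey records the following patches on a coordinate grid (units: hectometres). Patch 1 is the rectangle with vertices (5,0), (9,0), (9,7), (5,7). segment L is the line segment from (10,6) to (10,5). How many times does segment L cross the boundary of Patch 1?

0

The segment lies entirely outside Patch 1 and never meets its boundary.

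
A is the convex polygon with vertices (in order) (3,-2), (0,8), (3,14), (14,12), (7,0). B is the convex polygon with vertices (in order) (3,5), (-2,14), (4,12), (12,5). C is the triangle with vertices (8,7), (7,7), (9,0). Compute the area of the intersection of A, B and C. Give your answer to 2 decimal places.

1.71

The intersection is the polygon with vertices (7.571,5), (7,7), (8,7), (8.286,5).
By the shoelace formula its area is 1.71.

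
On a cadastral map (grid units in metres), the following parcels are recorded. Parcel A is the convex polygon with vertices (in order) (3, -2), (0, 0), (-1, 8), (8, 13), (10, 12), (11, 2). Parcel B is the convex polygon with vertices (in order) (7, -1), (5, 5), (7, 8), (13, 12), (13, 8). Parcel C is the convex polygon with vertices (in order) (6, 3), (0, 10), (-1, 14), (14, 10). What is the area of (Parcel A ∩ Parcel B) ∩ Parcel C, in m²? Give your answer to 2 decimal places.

18.43

The region (Parcel A ∩ Parcel B) ∩ Parcel C is the polygon with vertices (5,5), (7,8), (10.188,10.125), (10.506,6.942), (6,3), (5.455,3.636).
By the shoelace formula its area is 18.43.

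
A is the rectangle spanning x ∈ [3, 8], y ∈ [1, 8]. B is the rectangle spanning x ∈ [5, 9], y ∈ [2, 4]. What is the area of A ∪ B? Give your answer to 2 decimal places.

By inclusion–exclusion:
Individual areas: |A| = 35, |B| = 8.
|A∩B|: x∈[5,8], y∈[2,4] → 3·2 = 6.
|A ∪ B| = 43 − 6 = 37.00.

37.00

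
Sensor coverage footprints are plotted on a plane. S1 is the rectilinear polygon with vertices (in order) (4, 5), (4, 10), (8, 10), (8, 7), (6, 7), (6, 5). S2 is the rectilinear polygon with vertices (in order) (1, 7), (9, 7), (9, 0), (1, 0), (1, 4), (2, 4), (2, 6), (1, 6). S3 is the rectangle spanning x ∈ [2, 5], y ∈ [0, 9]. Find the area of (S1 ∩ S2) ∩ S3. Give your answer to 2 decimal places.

The region (S1 ∩ S2) ∩ S3 is the polygon with vertices (5,7), (5,5), (4,5), (4,7).
By the shoelace formula its area is 2.00.

2.00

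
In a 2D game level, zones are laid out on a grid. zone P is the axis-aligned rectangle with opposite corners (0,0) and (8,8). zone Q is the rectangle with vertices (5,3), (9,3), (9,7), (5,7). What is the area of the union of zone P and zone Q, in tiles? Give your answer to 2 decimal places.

By inclusion–exclusion:
Individual areas: |zone P| = 64, |zone Q| = 16.
|zone P∩zone Q|: x∈[5,8], y∈[3,7] → 3·4 = 12.
|zone P ∪ zone Q| = 80 − 12 = 68.00.

68.00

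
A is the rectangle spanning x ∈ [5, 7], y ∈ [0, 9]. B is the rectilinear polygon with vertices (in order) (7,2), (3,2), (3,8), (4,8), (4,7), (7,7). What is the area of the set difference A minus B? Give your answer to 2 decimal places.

8.00

|A| = 18, |A∩B| = 10.
|A ∖ B| = |A| − |A∩B| = 18 − 10 = 8.00.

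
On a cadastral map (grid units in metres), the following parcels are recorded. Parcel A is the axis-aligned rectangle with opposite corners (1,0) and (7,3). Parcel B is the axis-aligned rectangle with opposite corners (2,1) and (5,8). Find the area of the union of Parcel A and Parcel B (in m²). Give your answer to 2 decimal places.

33.00

By inclusion–exclusion:
Individual areas: |Parcel A| = 18, |Parcel B| = 21.
|Parcel A∩Parcel B|: x∈[2,5], y∈[1,3] → 3·2 = 6.
|Parcel A ∪ Parcel B| = 39 − 6 = 33.00.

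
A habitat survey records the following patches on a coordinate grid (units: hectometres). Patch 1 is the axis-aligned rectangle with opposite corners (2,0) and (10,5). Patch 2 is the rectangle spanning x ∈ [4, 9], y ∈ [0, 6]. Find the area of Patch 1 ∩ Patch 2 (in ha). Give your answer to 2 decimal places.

25.00

|Patch 1∩Patch 2|: x∈[4,9], y∈[0,5] → 5·5 = 25.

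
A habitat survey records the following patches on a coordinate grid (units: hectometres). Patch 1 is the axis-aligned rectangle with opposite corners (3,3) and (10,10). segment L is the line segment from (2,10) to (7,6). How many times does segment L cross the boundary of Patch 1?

The segment meets the boundary at (3,9.2).

1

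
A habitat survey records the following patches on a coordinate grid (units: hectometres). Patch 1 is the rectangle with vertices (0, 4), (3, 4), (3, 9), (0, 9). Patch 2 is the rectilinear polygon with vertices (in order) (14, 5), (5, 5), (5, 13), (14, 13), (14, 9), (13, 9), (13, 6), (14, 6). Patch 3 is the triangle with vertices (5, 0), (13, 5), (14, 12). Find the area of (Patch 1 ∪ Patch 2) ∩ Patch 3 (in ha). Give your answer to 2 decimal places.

13.80

The region (Patch 1 ∪ Patch 2) ∩ Patch 3 is the polygon with vertices (8.75,5), (14,12), (13.571,9), (13,9), (13,6), (13.143,6), (13,5).
By the shoelace formula its area is 13.80.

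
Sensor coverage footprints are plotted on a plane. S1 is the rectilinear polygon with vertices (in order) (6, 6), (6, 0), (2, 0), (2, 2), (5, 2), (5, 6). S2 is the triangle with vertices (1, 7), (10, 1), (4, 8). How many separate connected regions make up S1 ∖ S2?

2

S1 ∖ S2 splits into 2 disjoint pieces (area 0.0476, area 10).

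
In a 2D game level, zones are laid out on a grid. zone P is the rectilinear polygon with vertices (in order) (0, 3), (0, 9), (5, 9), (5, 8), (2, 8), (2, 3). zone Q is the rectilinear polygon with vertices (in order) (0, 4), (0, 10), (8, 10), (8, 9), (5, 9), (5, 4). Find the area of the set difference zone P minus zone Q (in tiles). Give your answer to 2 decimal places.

|zone P| = 15, |zone P∩zone Q| = 13.
|zone P ∖ zone Q| = |zone P| − |zone P∩zone Q| = 15 − 13 = 2.00.

2.00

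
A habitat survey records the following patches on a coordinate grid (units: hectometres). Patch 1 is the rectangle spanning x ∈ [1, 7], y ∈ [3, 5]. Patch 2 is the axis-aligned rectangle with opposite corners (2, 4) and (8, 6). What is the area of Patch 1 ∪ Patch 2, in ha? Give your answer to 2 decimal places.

By inclusion–exclusion:
Individual areas: |Patch 1| = 12, |Patch 2| = 12.
|Patch 1∩Patch 2|: x∈[2,7], y∈[4,5] → 5·1 = 5.
|Patch 1 ∪ Patch 2| = 24 − 5 = 19.00.

19.00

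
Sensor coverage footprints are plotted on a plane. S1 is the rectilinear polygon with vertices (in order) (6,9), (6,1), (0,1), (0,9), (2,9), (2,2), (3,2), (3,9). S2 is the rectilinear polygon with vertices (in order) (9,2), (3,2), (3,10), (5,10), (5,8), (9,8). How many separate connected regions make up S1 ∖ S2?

S1 ∖ S2 splits into 2 disjoint pieces (area 1, area 20).

2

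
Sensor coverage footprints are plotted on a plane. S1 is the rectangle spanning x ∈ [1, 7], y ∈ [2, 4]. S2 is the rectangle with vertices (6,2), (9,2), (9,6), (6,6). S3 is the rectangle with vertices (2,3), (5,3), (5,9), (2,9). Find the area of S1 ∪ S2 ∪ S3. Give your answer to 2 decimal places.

37.00

By inclusion–exclusion:
Individual areas: |S1| = 12, |S2| = 12, |S3| = 18.
|S1∩S2|: x∈[6,7], y∈[2,4] → 1·2 = 2.
|S1∩S3|: x∈[2,5], y∈[3,4] → 3·1 = 3.
|S2∩S3| = 0 (no overlap).
|S1∩S2∩S3| = 0.
|S1 ∪ S2 ∪ S3| = 42 − 5 + 0 = 37.00.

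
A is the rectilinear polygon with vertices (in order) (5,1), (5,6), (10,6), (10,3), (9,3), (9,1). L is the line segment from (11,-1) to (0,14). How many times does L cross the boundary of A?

The segment meets the boundary at (5.867,6), (9,1.727).

2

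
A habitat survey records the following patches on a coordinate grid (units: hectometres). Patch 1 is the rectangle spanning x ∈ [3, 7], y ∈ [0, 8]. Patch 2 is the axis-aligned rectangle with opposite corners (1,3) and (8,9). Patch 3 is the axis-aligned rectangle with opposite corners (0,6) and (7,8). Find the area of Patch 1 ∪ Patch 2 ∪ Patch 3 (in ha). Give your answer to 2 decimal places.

By inclusion–exclusion:
Individual areas: |Patch 1| = 32, |Patch 2| = 42, |Patch 3| = 14.
|Patch 1∩Patch 2|: x∈[3,7], y∈[3,8] → 4·5 = 20.
|Patch 1∩Patch 3|: x∈[3,7], y∈[6,8] → 4·2 = 8.
|Patch 2∩Patch 3|: x∈[1,7], y∈[6,8] → 6·2 = 12.
|Patch 1∩Patch 2∩Patch 3| = 8.
|Patch 1 ∪ Patch 2 ∪ Patch 3| = 88 − 40 + 8 = 56.00.

56.00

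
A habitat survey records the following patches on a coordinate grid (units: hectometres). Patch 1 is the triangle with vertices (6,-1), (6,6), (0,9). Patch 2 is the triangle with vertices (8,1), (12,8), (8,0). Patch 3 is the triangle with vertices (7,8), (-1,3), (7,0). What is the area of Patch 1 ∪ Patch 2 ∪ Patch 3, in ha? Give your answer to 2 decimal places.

By inclusion–exclusion:
Individual areas: |Patch 1| = 21, |Patch 2| = 2, |Patch 3| = 32.
|Patch 1∩Patch 2| = 0.
|Patch 1∩Patch 3| = 13.7313.
|Patch 2∩Patch 3| = 0.
|Patch 1∩Patch 2∩Patch 3| = 0.
|Patch 1 ∪ Patch 2 ∪ Patch 3| = 55 − 13.7313 + 0 = 41.27.

41.27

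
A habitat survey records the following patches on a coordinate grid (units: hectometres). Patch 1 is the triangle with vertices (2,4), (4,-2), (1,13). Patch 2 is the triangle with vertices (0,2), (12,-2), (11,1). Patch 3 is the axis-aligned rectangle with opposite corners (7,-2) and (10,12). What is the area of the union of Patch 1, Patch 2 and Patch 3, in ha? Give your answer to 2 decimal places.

By inclusion–exclusion:
Individual areas: |Patch 1| = 6, |Patch 2| = 16, |Patch 3| = 42.
|Patch 1∩Patch 2| = 0.3545.
|Patch 1∩Patch 3| = 0.
|Patch 2∩Patch 3| = 6.1818.
|Patch 1∩Patch 2∩Patch 3| = 0.
|Patch 1 ∪ Patch 2 ∪ Patch 3| = 64 − 6.5363 + 0 = 57.46.

57.46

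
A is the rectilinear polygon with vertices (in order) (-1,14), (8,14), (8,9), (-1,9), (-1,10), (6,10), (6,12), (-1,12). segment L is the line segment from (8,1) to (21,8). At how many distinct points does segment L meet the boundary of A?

The segment lies entirely outside A and never meets its boundary.

0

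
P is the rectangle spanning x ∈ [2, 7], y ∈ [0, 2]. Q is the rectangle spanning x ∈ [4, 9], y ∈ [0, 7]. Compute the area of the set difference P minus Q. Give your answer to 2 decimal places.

|P∩Q|: x∈[4,7], y∈[0,2] → 3·2 = 6.
|P| = 10.
|P ∖ Q| = |P| − |P∩Q| = 10 − 6 = 4.00.

4.00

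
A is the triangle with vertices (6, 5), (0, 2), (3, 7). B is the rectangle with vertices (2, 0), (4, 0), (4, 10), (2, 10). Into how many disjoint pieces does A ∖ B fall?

A ∖ B splits into 2 disjoint pieces (area 2.3333, area 2.3333).

2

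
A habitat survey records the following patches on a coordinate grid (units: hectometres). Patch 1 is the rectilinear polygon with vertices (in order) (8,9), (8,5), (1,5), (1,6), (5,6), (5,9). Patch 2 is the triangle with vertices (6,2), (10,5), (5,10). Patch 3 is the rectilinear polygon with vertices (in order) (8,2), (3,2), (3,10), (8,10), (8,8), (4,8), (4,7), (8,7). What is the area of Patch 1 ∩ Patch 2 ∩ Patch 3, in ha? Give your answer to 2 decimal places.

6.31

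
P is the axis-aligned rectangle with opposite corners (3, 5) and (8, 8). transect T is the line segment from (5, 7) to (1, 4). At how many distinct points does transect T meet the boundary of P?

1

The segment meets the boundary at (3,5.5).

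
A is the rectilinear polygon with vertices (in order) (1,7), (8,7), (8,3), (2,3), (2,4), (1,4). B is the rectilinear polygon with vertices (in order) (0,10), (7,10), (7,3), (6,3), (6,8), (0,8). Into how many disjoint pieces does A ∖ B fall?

A ∖ B splits into 2 disjoint pieces (area 19, area 4).

2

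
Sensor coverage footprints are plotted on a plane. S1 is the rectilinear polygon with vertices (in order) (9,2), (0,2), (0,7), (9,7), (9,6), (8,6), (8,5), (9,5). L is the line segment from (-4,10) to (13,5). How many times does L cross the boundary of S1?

2

The segment meets the boundary at (9,6.176), (6.2,7).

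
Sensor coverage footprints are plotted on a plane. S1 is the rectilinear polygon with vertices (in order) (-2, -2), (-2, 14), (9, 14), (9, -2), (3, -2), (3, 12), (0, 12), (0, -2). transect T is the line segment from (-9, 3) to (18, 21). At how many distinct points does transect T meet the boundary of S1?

4

The segment meets the boundary at (7.5,14), (3,11), (0,9), (-2,7.667).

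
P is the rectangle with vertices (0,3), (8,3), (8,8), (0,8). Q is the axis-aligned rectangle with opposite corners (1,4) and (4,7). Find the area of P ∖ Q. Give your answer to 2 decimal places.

31.00

|P∩Q|: x∈[1,4], y∈[4,7] → 3·3 = 9.
|P| = 40.
|P ∖ Q| = |P| − |P∩Q| = 40 − 9 = 31.00.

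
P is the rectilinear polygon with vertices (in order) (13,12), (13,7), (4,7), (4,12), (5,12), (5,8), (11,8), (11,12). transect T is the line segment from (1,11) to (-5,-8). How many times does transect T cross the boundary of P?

The segment lies entirely outside P and never meets its boundary.

0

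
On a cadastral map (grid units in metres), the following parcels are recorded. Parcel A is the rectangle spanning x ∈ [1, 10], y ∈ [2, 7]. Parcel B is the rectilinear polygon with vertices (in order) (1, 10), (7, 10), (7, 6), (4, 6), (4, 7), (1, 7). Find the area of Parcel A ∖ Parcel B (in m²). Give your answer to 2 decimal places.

|Parcel A| = 45, |Parcel A∩Parcel B| = 3.
|Parcel A ∖ Parcel B| = |Parcel A| − |Parcel A∩Parcel B| = 45 − 3 = 42.00.

42.00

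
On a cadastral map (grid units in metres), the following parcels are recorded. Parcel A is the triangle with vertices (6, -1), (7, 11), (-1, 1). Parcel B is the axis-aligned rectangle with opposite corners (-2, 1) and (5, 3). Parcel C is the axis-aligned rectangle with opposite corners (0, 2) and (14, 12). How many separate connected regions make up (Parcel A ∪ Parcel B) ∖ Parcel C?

1

(Parcel A ∪ Parcel B) ∖ Parcel C is a single connected region.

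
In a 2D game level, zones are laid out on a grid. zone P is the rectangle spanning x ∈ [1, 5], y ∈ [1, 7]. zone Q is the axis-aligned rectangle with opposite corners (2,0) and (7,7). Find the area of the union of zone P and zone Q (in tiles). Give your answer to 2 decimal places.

41.00

By inclusion–exclusion:
Individual areas: |zone P| = 24, |zone Q| = 35.
|zone P∩zone Q|: x∈[2,5], y∈[1,7] → 3·6 = 18.
|zone P ∪ zone Q| = 59 − 18 = 41.00.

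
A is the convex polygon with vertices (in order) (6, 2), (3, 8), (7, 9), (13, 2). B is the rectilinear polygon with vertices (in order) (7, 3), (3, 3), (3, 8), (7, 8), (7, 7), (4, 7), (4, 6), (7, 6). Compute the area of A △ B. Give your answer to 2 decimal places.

33.50

|A| = 38, |B| = 17, |A∩B| = 10.75.
|A △ B| = |A| + |B| − 2·|A∩B| = 38 + 17 − 21.5 = 33.50.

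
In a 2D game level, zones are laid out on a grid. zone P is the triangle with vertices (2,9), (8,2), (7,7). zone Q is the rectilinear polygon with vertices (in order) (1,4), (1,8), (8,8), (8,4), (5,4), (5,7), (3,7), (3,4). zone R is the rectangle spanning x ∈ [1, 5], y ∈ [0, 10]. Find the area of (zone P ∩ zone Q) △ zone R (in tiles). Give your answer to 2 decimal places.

45.07

|zone P ∩ zone Q| = 8.4.
|(zone P ∩ zone Q) ∩ zone R| = 1.6643.
|(zone P ∩ zone Q) △ zone R| = 8.4 + 40 − 3.3286 = 45.07.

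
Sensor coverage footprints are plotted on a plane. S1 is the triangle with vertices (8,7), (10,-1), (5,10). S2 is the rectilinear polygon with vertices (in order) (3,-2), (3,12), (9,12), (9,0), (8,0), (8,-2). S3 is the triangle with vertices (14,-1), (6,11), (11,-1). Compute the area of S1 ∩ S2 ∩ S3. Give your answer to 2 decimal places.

0.43

The intersection is the polygon with vertices (8,7), (8.5,5), (7.429,7.571).
By the shoelace formula its area is 0.43.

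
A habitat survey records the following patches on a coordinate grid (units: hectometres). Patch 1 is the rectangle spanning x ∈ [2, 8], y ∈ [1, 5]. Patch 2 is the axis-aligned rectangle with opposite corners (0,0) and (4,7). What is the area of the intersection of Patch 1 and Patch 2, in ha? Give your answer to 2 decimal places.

|Patch 1∩Patch 2|: x∈[2,4], y∈[1,5] → 2·4 = 8.

8.00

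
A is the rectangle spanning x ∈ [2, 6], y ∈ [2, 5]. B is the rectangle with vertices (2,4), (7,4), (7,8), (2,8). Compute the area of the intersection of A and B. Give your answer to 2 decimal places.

|A∩B|: x∈[2,6], y∈[4,5] → 4·1 = 4.

4.00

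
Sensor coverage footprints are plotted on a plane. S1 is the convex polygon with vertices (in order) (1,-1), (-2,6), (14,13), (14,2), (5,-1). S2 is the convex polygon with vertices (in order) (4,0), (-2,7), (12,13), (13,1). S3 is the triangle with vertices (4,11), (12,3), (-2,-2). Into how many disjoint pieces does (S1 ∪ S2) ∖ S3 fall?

(S1 ∪ S2) ∖ S3 splits into 2 disjoint pieces (area 15.8786, area 72.0316).

2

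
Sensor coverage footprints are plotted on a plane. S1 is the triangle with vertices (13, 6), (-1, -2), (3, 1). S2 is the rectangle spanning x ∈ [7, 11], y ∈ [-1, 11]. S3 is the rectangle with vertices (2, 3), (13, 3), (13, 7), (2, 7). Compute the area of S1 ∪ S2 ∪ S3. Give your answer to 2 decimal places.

By inclusion–exclusion:
Individual areas: |S1| = 5, |S2| = 48, |S3| = 44.
|S1∩S2| = 1.1429.
|S1∩S3| = 1.125.
|S2∩S3|: x∈[7,11], y∈[3,7] → 4·4 = 16.
|S1∩S2∩S3| = 0.9821.
|S1 ∪ S2 ∪ S3| = 97 − 18.2679 + 0.9821 = 79.71.

79.71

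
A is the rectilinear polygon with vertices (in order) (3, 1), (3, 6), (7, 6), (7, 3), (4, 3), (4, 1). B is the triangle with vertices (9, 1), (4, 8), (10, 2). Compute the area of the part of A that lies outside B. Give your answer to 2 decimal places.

12.77

|A| = 14, |A∩B| = 1.2286.
|A ∖ B| = |A| − |A∩B| = 14 − 1.2286 = 12.77.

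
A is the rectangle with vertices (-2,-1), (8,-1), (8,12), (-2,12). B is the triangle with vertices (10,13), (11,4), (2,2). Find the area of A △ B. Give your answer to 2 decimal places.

130.00

|A| = 130, |B| = 41.5, |A∩B| = 20.75.
|A △ B| = |A| + |B| − 2·|A∩B| = 130 + 41.5 − 41.5 = 130.00.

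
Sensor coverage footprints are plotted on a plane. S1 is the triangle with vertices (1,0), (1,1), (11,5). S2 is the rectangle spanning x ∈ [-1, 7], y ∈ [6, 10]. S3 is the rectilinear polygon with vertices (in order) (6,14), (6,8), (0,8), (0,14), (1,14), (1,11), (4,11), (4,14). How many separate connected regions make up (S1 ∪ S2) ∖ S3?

2

(S1 ∪ S2) ∖ S3 splits into 2 disjoint pieces (area 5, area 20).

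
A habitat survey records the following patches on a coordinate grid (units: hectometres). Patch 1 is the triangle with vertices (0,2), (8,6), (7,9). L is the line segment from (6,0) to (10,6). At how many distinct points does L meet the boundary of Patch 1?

The segment lies entirely outside Patch 1 and never meets its boundary.

0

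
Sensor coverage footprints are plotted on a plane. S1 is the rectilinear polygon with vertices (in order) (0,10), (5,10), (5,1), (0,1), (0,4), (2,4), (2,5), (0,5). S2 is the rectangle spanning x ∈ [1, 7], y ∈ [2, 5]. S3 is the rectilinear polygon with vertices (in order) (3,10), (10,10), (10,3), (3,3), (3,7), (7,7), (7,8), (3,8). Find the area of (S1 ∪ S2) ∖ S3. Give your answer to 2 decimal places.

|S1 ∪ S2| = 50.
|(S1 ∪ S2) ∩ S3| = 16.
|(S1 ∪ S2) ∖ S3| = 50 − 16 = 34.00.

34.00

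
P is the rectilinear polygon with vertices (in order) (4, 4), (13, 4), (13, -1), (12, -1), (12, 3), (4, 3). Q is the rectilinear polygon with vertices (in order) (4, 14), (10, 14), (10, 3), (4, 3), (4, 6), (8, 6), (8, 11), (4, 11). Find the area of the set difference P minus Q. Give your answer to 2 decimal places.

7.00

|P| = 13, |P∩Q| = 6.
|P ∖ Q| = |P| − |P∩Q| = 13 − 6 = 7.00.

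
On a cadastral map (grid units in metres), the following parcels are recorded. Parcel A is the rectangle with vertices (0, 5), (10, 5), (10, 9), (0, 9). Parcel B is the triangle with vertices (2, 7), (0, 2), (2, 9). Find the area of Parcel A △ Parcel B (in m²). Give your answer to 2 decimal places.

39.03

|Parcel A| = 40, |Parcel B| = 2, |Parcel A∩Parcel B| = 1.4857.
|Parcel A △ Parcel B| = |Parcel A| + |Parcel B| − 2·|Parcel A∩Parcel B| = 40 + 2 − 2.9714 = 39.03.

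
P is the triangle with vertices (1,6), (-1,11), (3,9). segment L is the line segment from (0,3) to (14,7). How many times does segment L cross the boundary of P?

The segment lies entirely outside P and never meets its boundary.

0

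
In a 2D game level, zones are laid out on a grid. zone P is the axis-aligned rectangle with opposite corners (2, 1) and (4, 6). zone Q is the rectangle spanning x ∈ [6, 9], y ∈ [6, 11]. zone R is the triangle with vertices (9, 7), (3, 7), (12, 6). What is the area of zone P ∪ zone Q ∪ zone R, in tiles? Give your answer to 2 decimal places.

26.50

By inclusion–exclusion:
Individual areas: |zone P| = 10, |zone Q| = 15, |zone R| = 3.
|zone P∩zone Q| = 0 (no overlap).
|zone P∩zone R| = 0.
|zone Q∩zone R| = 1.5.
|zone P∩zone Q∩zone R| = 0.
|zone P ∪ zone Q ∪ zone R| = 28 − 1.5 + 0 = 26.50.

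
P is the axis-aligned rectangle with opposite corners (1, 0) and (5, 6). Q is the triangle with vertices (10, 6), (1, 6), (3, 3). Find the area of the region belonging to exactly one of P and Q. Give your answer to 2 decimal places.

|P| = 24, |Q| = 13.5, |P∩Q| = 8.1429.
|P △ Q| = |P| + |Q| − 2·|P∩Q| = 24 + 13.5 − 16.2857 = 21.21.

21.21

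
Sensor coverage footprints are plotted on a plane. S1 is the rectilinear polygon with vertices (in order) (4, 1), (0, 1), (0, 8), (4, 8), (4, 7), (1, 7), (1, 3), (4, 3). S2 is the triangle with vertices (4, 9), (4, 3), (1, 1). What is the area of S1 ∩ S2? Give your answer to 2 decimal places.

2.81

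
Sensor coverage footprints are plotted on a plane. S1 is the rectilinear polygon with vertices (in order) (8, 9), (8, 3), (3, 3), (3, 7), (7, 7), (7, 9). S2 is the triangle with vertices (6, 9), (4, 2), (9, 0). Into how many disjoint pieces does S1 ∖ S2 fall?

S1 ∖ S2 splits into 2 disjoint pieces (area 4.6667, area 7.4286).

2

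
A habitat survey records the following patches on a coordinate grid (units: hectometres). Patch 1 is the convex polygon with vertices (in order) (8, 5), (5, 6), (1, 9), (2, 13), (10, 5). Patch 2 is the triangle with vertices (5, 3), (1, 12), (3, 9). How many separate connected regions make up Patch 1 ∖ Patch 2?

2

Patch 1 ∖ Patch 2 splits into 2 disjoint pieces (area 22.3182, area 2.28).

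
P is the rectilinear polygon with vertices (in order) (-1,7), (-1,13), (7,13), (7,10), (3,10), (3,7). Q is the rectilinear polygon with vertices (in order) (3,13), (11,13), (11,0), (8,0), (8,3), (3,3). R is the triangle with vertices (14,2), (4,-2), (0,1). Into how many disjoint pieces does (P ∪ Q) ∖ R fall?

(P ∪ Q) ∖ R splits into 2 disjoint pieces (area 107.9643, area 0.8).

2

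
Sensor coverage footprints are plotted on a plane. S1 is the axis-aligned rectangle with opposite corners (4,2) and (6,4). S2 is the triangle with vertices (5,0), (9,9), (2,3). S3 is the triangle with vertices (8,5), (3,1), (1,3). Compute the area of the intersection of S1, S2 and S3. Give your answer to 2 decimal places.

2.74

The intersection is the polygon with vertices (4,3.857), (4.5,4), (6,4), (6,3.4), (4.25,2), (4,2).
By the shoelace formula its area is 2.74.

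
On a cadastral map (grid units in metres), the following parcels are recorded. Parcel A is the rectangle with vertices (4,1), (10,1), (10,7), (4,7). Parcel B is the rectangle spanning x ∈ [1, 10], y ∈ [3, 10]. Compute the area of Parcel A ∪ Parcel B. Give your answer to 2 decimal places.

By inclusion–exclusion:
Individual areas: |Parcel A| = 36, |Parcel B| = 63.
|Parcel A∩Parcel B|: x∈[4,10], y∈[3,7] → 6·4 = 24.
|Parcel A ∪ Parcel B| = 99 − 24 = 75.00.

75.00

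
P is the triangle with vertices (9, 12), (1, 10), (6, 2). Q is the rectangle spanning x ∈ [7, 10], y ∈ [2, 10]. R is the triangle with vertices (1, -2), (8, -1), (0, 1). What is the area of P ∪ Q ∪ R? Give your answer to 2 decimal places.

68.73

By inclusion–exclusion:
Individual areas: |P| = 37, |Q| = 24, |R| = 11.
|P∩Q| = 3.2667.
|P∩R| = 0.
|Q∩R| = 0.
|P∩Q∩R| = 0.
|P ∪ Q ∪ R| = 72 − 3.2667 + 0 = 68.73.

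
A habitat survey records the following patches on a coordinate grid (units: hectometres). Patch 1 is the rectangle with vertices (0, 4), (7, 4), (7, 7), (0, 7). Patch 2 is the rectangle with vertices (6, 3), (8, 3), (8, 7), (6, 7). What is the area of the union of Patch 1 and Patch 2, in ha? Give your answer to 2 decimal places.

26.00

By inclusion–exclusion:
Individual areas: |Patch 1| = 21, |Patch 2| = 8.
|Patch 1∩Patch 2|: x∈[6,7], y∈[4,7] → 1·3 = 3.
|Patch 1 ∪ Patch 2| = 29 − 3 = 26.00.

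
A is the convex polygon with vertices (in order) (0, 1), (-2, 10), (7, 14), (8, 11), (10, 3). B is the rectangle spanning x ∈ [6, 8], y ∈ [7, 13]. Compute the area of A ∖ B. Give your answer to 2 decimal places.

|A| = 103.5, |A∩B| = 11.3333.
|A ∖ B| = |A| − |A∩B| = 103.5 − 11.3333 = 92.17.

92.17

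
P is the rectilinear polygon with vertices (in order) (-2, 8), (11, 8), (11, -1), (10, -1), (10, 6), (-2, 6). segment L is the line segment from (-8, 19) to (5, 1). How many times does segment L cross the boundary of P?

The segment meets the boundary at (1.389,6), (-0.056,8).

2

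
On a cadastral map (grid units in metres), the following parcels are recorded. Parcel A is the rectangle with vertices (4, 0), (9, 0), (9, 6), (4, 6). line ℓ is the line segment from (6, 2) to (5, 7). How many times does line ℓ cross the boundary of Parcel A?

The segment meets the boundary at (5.2,6).

1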